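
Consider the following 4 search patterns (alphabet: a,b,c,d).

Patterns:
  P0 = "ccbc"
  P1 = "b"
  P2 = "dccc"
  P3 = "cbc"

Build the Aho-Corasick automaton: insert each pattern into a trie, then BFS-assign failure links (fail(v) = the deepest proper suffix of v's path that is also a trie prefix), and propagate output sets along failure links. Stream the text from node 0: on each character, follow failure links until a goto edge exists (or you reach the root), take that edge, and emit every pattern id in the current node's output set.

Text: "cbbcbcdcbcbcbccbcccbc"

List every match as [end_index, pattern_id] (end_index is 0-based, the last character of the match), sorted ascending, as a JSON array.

Build:
Trie (insert patterns):
  n0 'ε': b→5 c→1 d→6
  n1 'c': b→10 c→2
  n2 'cc': b→3
  n3 'ccb': c→4
  n4 'ccbc': ·  ←P0
  n5 'b': ·  ←P1
  n6 'd': c→7
  n7 'dc': c→8
  n8 'dcc': c→9
  n9 'dccc': ·  ←P2
  n10 'cb': c→11
  n11 'cbc': ·  ←P3

Failure links (BFS by depth):
  n1('c'): parent n0 fail=0; on 'c' 0 → fail=0;  out ∅∪∅=∅
  n5('b'): parent n0 fail=0; on 'b' 0 → fail=0;  out {1}∪∅={1}
  n6('d'): parent n0 fail=0; on 'd' 0 → fail=0;  out ∅∪∅=∅
  n2('cc'): parent n1 fail=0; on 'c' 0 → fail=1;  out ∅∪∅=∅
  n7('dc'): parent n6 fail=0; on 'c' 0 → fail=1;  out ∅∪∅=∅
  n10('cb'): parent n1 fail=0; on 'b' 0 → fail=5;  out ∅∪{1}={1}
  n3('ccb'): parent n2 fail=1; on 'b' 1 → fail=10;  out ∅∪{1}={1}
  n8('dcc'): parent n7 fail=1; on 'c' 1 → fail=2;  out ∅∪∅=∅
  n11('cbc'): parent n10 fail=5; on 'c' 5→0 → fail=1;  out {3}∪∅={3}
  n4('ccbc'): parent n3 fail=10; on 'c' 10 → fail=11;  out {0}∪{3}={0,3}
  n9('dccc'): parent n8 fail=2; on 'c' 2→1 → fail=2;  out {2}∪∅={2}

Run:
pos 0 'c': at 1
pos 1 'b': at 10  ** P1@[1:1]
pos 2 'b': at 5 (fail-walked)  ** P1@[2:2]
pos 3 'c': at 1 (fail-walked)
pos 4 'b': at 10  ** P1@[4:4]
pos 5 'c': at 11  ** P3@[3:5]
pos 6 'd': at 6 (fail-walked)
pos 7 'c': at 7
pos 8 'b': at 10 (fail-walked)  ** P1@[8:8]
pos 9 'c': at 11  ** P3@[7:9]
pos 10 'b': at 10 (fail-walked)  ** P1@[10:10]
pos 11 'c': at 11  ** P3@[9:11]
pos 12 'b': at 10 (fail-walked)  ** P1@[12:12]
pos 13 'c': at 11  ** P3@[11:13]
pos 14 'c': at 2 (fail-walked)
pos 15 'b': at 3  ** P1@[15:15]
pos 16 'c': at 4  ** P0@[13:16],P3@[14:16]
pos 17 'c': at 2 (fail-walked)
pos 18 'c': at 2 (fail-walked)
pos 19 'b': at 3  ** P1@[19:19]
pos 20 'c': at 4  ** P0@[17:20],P3@[18:20]

All matches (sorted): [[1,1],[2,1],[4,1],[5,3],[8,1],[9,3],[10,1],[11,3],[12,1],[13,3],[15,1],[16,0],[16,3],[19,1],[20,0],[20,3]]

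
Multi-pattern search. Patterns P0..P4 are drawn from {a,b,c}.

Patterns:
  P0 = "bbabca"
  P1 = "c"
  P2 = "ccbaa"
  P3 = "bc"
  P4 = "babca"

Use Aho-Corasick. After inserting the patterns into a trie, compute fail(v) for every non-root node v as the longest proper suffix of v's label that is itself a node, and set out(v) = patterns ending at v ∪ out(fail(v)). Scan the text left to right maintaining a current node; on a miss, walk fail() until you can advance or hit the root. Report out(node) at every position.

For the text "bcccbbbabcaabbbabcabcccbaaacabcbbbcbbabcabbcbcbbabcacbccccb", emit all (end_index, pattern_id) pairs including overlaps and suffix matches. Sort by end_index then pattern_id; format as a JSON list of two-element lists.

Build automaton:
Trie nodes:
  n0 'ε': b→1 c→7
  n1 'b': a→13 b→2 c→12
  n2 'bb': a→3
  n3 'bba': b→4
  n4 'bbab': c→5
  n5 'bbabc': a→6
  n6 'bbabca': ·  [P0 ends]
  n7 'c': c→8  [P1 ends]
  n8 'cc': b→9
  n9 'ccb': a→10
  n10 'ccba': a→11
  n11 'ccbaa': ·  [P2 ends]
  n12 'bc': ·  [P3 ends]
  n13 'ba': b→14
  n14 'bab': c→15
  n15 'babc': a→16
  n16 'babca': ·  [P4 ends]

Failure links (BFS by depth):
  fail(1) 'b': from fail(0)=0 chase 'b': 0 ⇒ 0;  out=∅∪out(0)=∅
  fail(7) 'c': from fail(0)=0 chase 'c': 0 ⇒ 0;  out={1}∪out(0)={1}
  fail(2) 'bb': from fail(1)=0 chase 'b': 0 ⇒ 1;  out=∅∪out(1)=∅
  fail(8) 'cc': from fail(7)=0 chase 'c': 0 ⇒ 7;  out=∅∪out(7)={1}
  fail(12) 'bc': from fail(1)=0 chase 'c': 0 ⇒ 7;  out={3}∪out(7)={1,3}
  fail(13) 'ba': from fail(1)=0 chase 'a': 0 ⇒ 0;  out=∅∪out(0)=∅
  fail(3) 'bba': from fail(2)=1 chase 'a': 1 ⇒ 13;  out=∅∪out(13)=∅
  fail(9) 'ccb': from fail(8)=7 chase 'b': 7→0 ⇒ 1;  out=∅∪out(1)=∅
  fail(14) 'bab': from fail(13)=0 chase 'b': 0 ⇒ 1;  out=∅∪out(1)=∅
  fail(4) 'bbab': from fail(3)=13 chase 'b': 13 ⇒ 14;  out=∅∪out(14)=∅
  fail(10) 'ccba': from fail(9)=1 chase 'a': 1 ⇒ 13;  out=∅∪out(13)=∅
  fail(15) 'babc': from fail(14)=1 chase 'c': 1 ⇒ 12;  out=∅∪out(12)={1,3}
  fail(5) 'bbabc': from fail(4)=14 chase 'c': 14 ⇒ 15;  out=∅∪out(15)={1,3}
  fail(11) 'ccbaa': from fail(10)=13 chase 'a': 13→0 ⇒ 0;  out={2}∪out(0)={2}
  fail(16) 'babca': from fail(15)=12 chase 'a': 12→7→0 ⇒ 0;  out={4}∪out(0)={4}
  fail(6) 'bbabca': from fail(5)=15 chase 'a': 15 ⇒ 16;  out={0}∪out(16)={0,4}

Run:
[0] read 'b'  n0⇒n1
[1] read 'c'  n1⇒n12  → match P1@[1:1],P3@[0:1]
[2] read 'c'  n12⇒n8 ·f  → match P1@[2:2]
[3] read 'c'  n8⇒n8 ·f  → match P1@[3:3]
[4] read 'b'  n8⇒n9
[5] read 'b'  n9⇒n2 ·f
[6] read 'b'  n2⇒n2 ·f
[7] read 'a'  n2⇒n3
[8] read 'b'  n3⇒n4
[9] read 'c'  n4⇒n5  → match P1@[9:9],P3@[8:9]
[10] read 'a'  n5⇒n6  → match P0@[5:10],P4@[6:10]
[11] read 'a'  n6⇒n0 ·f
[12] read 'b'  n0⇒n1
[13] read 'b'  n1⇒n2
[14] read 'b'  n2⇒n2 ·f
[15] read 'a'  n2⇒n3
[16] read 'b'  n3⇒n4
[17] read 'c'  n4⇒n5  → match P1@[17:17],P3@[16:17]
[18] read 'a'  n5⇒n6  → match P0@[13:18],P4@[14:18]
[19] read 'b'  n6⇒n1 ·f
[20] read 'c'  n1⇒n12  → match P1@[20:20],P3@[19:20]
[21] read 'c'  n12⇒n8 ·f  → match P1@[21:21]
[22] read 'c'  n8⇒n8 ·f  → match P1@[22:22]
[23] read 'b'  n8⇒n9
[24] read 'a'  n9⇒n10
[25] read 'a'  n10⇒n11  → match P2@[21:25]
[26] read 'a'  n11⇒n0 ·f
[27] read 'c'  n0⇒n7  → match P1@[27:27]
[28] read 'a'  n7⇒n0 ·f
[29] read 'b'  n0⇒n1
[30] read 'c'  n1⇒n12  → match P1@[30:30],P3@[29:30]
[31] read 'b'  n12⇒n1 ·f
[32] read 'b'  n1⇒n2
[33] read 'b'  n2⇒n2 ·f
[34] read 'c'  n2⇒n12 ·f  → match P1@[34:34],P3@[33:34]
[35] read 'b'  n12⇒n1 ·f
[36] read 'b'  n1⇒n2
[37] read 'a'  n2⇒n3
[38] read 'b'  n3⇒n4
[39] read 'c'  n4⇒n5  → match P1@[39:39],P3@[38:39]
[40] read 'a'  n5⇒n6  → match P0@[35:40],P4@[36:40]
[41] read 'b'  n6⇒n1 ·f
[42] read 'b'  n1⇒n2
[43] read 'c'  n2⇒n12 ·f  → match P1@[43:43],P3@[42:43]
[44] read 'b'  n12⇒n1 ·f
[45] read 'c'  n1⇒n12  → match P1@[45:45],P3@[44:45]
[46] read 'b'  n12⇒n1 ·f
[47] read 'b'  n1⇒n2
[48] read 'a'  n2⇒n3
[49] read 'b'  n3⇒n4
[50] read 'c'  n4⇒n5  → match P1@[50:50],P3@[49:50]
[51] read 'a'  n5⇒n6  → match P0@[46:51],P4@[47:51]
[52] read 'c'  n6⇒n7 ·f  → match P1@[52:52]
[53] read 'b'  n7⇒n1 ·f
[54] read 'c'  n1⇒n12  → match P1@[54:54],P3@[53:54]
[55] read 'c'  n12⇒n8 ·f  → match P1@[55:55]
[56] read 'c'  n8⇒n8 ·f  → match P1@[56:56]
[57] read 'c'  n8⇒n8 ·f  → match P1@[57:57]
[58] read 'b'  n8⇒n9

All matches (sorted): [[1,1],[1,3],[2,1],[3,1],[9,1],[9,3],[10,0],[10,4],[17,1],[17,3],[18,0],[18,4],[20,1],[20,3],[21,1],[22,1],[25,2],[27,1],[30,1],[30,3],[34,1],[34,3],[39,1],[39,3],[40,0],[40,4],[43,1],[43,3],[45,1],[45,3],[50,1],[50,3],[51,0],[51,4],[52,1],[54,1],[54,3],[55,1],[56,1],[57,1]]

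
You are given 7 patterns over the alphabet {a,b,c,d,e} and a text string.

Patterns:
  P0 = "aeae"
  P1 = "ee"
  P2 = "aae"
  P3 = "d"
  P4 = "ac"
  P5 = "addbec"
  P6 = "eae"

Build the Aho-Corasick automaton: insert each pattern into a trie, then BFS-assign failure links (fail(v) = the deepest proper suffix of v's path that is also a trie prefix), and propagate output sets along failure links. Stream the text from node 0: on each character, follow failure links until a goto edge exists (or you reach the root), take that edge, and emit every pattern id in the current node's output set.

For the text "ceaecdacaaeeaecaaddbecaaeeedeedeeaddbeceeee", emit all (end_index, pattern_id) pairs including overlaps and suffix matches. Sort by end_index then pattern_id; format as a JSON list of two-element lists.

Build automaton:
Trie (insert patterns):
  n0 'ε': a→1 d→9 e→5
  n1 'a': a→7 c→10 d→11 e→2
  n2 'ae': a→3
  n3 'aea': e→4
  n4 'aeae': ·  ←P0
  n5 'e': a→16 e→6
  n6 'ee': ·  ←P1
  n7 'aa': e→8
  n8 'aae': ·  ←P2
  n9 'd': ·  ←P3
  n10 'ac': ·  ←P4
  n11 'ad': d→12
  n12 'add': b→13
  n13 'addb': e→14
  n14 'addbe': c→15
  n15 'addbec': ·  ←P5
  n16 'ea': e→17
  n17 'eae': ·  ←P6

BFS fail/out derivation:
  fail(1) 'a': from fail(0)=0 chase 'a': 0 ⇒ 0;  out=∅∪out(0)=∅
  fail(5) 'e': from fail(0)=0 chase 'e': 0 ⇒ 0;  out=∅∪out(0)=∅
  fail(9) 'd': from fail(0)=0 chase 'd': 0 ⇒ 0;  out={3}∪out(0)={3}
  fail(2) 'ae': from fail(1)=0 chase 'e': 0 ⇒ 5;  out=∅∪out(5)=∅
  fail(6) 'ee': from fail(5)=0 chase 'e': 0 ⇒ 5;  out={1}∪out(5)={1}
  fail(7) 'aa': from fail(1)=0 chase 'a': 0 ⇒ 1;  out=∅∪out(1)=∅
  fail(10) 'ac': from fail(1)=0 chase 'c': 0 ⇒ 0;  out={4}∪out(0)={4}
  fail(11) 'ad': from fail(1)=0 chase 'd': 0 ⇒ 9;  out=∅∪out(9)={3}
  fail(16) 'ea': from fail(5)=0 chase 'a': 0 ⇒ 1;  out=∅∪out(1)=∅
  fail(3) 'aea': from fail(2)=5 chase 'a': 5 ⇒ 16;  out=∅∪out(16)=∅
  fail(8) 'aae': from fail(7)=1 chase 'e': 1 ⇒ 2;  out={2}∪out(2)={2}
  fail(12) 'add': from fail(11)=9 chase 'd': 9→0 ⇒ 9;  out=∅∪out(9)={3}
  fail(17) 'eae': from fail(16)=1 chase 'e': 1 ⇒ 2;  out={6}∪out(2)={6}
  fail(4) 'aeae': from fail(3)=16 chase 'e': 16 ⇒ 17;  out={0}∪out(17)={0,6}
  fail(13) 'addb': from fail(12)=9 chase 'b': 9→0 ⇒ 0;  out=∅∪out(0)=∅
  fail(14) 'addbe': from fail(13)=0 chase 'e': 0 ⇒ 5;  out=∅∪out(5)=∅
  fail(15) 'addbec': from fail(14)=5 chase 'c': 5→0 ⇒ 0;  out={5}∪out(0)={5}

Text stream:
[0] read 'c'  n0⇒n0
[1] read 'e'  n0⇒n5
[2] read 'a'  n5⇒n16
[3] read 'e'  n16⇒n17  ** P6@[1:3]
[4] read 'c'  n17⇒n0 (fail-walked)
[5] read 'd'  n0⇒n9  ** P3@[5:5]
[6] read 'a'  n9⇒n1 (fail-walked)
[7] read 'c'  n1⇒n10  ** P4@[6:7]
[8] read 'a'  n10⇒n1 (fail-walked)
[9] read 'a'  n1⇒n7
[10] read 'e'  n7⇒n8  ** P2@[8:10]
[11] read 'e'  n8⇒n6 (fail-walked)  ** P1@[10:11]
[12] read 'a'  n6⇒n16 (fail-walked)
[13] read 'e'  n16⇒n17  ** P6@[11:13]
[14] read 'c'  n17⇒n0 (fail-walked)
[15] read 'a'  n0⇒n1
[16] read 'a'  n1⇒n7
[17] read 'd'  n7⇒n11 (fail-walked)  ** P3@[17:17]
[18] read 'd'  n11⇒n12  ** P3@[18:18]
[19] read 'b'  n12⇒n13
[20] read 'e'  n13⇒n14
[21] read 'c'  n14⇒n15  ** P5@[16:21]
[22] read 'a'  n15⇒n1 (fail-walked)
[23] read 'a'  n1⇒n7
[24] read 'e'  n7⇒n8  ** P2@[22:24]
[25] read 'e'  n8⇒n6 (fail-walked)  ** P1@[24:25]
[26] read 'e'  n6⇒n6 (fail-walked)  ** P1@[25:26]
[27] read 'd'  n6⇒n9 (fail-walked)  ** P3@[27:27]
[28] read 'e'  n9⇒n5 (fail-walked)
[29] read 'e'  n5⇒n6  ** P1@[28:29]
[30] read 'd'  n6⇒n9 (fail-walked)  ** P3@[30:30]
[31] read 'e'  n9⇒n5 (fail-walked)
[32] read 'e'  n5⇒n6  ** P1@[31:32]
[33] read 'a'  n6⇒n16 (fail-walked)
[34] read 'd'  n16⇒n11 (fail-walked)  ** P3@[34:34]
[35] read 'd'  n11⇒n12  ** P3@[35:35]
[36] read 'b'  n12⇒n13
[37] read 'e'  n13⇒n14
[38] read 'c'  n14⇒n15  ** P5@[33:38]
[39] read 'e'  n15⇒n5 (fail-walked)
[40] read 'e'  n5⇒n6  ** P1@[39:40]
[41] read 'e'  n6⇒n6 (fail-walked)  ** P1@[40:41]
[42] read 'e'  n6⇒n6 (fail-walked)  ** P1@[41:42]

Result: [[3,6],[5,3],[7,4],[10,2],[11,1],[13,6],[17,3],[18,3],[21,5],[24,2],[25,1],[26,1],[27,3],[29,1],[30,3],[32,1],[34,3],[35,3],[38,5],[40,1],[41,1],[42,1]]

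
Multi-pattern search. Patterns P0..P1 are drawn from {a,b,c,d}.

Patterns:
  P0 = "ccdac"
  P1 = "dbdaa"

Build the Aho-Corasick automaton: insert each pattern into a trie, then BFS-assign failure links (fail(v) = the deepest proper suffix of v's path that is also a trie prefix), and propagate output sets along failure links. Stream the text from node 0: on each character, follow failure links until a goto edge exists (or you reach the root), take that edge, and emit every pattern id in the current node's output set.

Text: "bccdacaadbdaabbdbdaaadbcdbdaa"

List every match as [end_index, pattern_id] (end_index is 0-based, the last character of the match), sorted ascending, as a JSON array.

Build:
Trie nodes:
  0='ε' goto c→1 d→6
  1='c' goto c→2
  2='cc' goto d→3
  3='ccd' goto a→4
  4='ccda' goto c→5
  5='ccdac' goto ·  [P0 ends]
  6='d' goto b→7
  7='db' goto d→8
  8='dbd' goto a→9
  9='dbda' goto a→10
  10='dbdaa' goto ·  [P1 ends]

Failure links (BFS by depth):
  fail(1) 'c': from fail(0)=0 chase 'c': 0 ⇒ 0;  out=∅∪out(0)=∅
  fail(6) 'd': from fail(0)=0 chase 'd': 0 ⇒ 0;  out=∅∪out(0)=∅
  fail(2) 'cc': from fail(1)=0 chase 'c': 0 ⇒ 1;  out=∅∪out(1)=∅
  fail(7) 'db': from fail(6)=0 chase 'b': 0 ⇒ 0;  out=∅∪out(0)=∅
  fail(3) 'ccd': from fail(2)=1 chase 'd': 1→0 ⇒ 6;  out=∅∪out(6)=∅
  fail(8) 'dbd': from fail(7)=0 chase 'd': 0 ⇒ 6;  out=∅∪out(6)=∅
  fail(4) 'ccda': from fail(3)=6 chase 'a': 6→0 ⇒ 0;  out=∅∪out(0)=∅
  fail(9) 'dbda': from fail(8)=6 chase 'a': 6→0 ⇒ 0;  out=∅∪out(0)=∅
  fail(5) 'ccdac': from fail(4)=0 chase 'c': 0 ⇒ 1;  out={0}∪out(1)={0}
  fail(10) 'dbdaa': from fail(9)=0 chase 'a': 0 ⇒ 0;  out={1}∪out(0)={1}

Run:
[0] read 'b'  n0⇒n0
[1] read 'c'  n0⇒n1
[2] read 'c'  n1⇒n2
[3] read 'd'  n2⇒n3
[4] read 'a'  n3⇒n4
[5] read 'c'  n4⇒n5  → match P0@[1:5]
[6] read 'a'  n5⇒n0 ·f
[7] read 'a'  n0⇒n0
[8] read 'd'  n0⇒n6
[9] read 'b'  n6⇒n7
[10] read 'd'  n7⇒n8
[11] read 'a'  n8⇒n9
[12] read 'a'  n9⇒n10  → match P1@[8:12]
[13] read 'b'  n10⇒n0 ·f
[14] read 'b'  n0⇒n0
[15] read 'd'  n0⇒n6
[16] read 'b'  n6⇒n7
[17] read 'd'  n7⇒n8
[18] read 'a'  n8⇒n9
[19] read 'a'  n9⇒n10  → match P1@[15:19]
[20] read 'a'  n10⇒n0 ·f
[21] read 'd'  n0⇒n6
[22] read 'b'  n6⇒n7
[23] read 'c'  n7⇒n1 ·f
[24] read 'd'  n1⇒n6 ·f
[25] read 'b'  n6⇒n7
[26] read 'd'  n7⇒n8
[27] read 'a'  n8⇒n9
[28] read 'a'  n9⇒n10  → match P1@[24:28]

Matches: [[5,0],[12,1],[19,1],[28,1]]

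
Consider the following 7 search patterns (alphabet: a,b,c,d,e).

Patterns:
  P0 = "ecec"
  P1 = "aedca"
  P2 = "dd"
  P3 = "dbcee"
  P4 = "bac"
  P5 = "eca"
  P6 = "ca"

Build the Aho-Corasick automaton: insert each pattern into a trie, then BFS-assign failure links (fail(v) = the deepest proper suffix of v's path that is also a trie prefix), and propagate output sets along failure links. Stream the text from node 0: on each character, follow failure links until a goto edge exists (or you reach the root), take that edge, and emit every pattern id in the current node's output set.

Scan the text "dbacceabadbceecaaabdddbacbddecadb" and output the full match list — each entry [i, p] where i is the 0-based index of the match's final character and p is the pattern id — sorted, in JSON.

Build automaton:
Trie (insert patterns):
  n0 'ε': a→5 b→16 c→20 d→10 e→1
  n1 'e': c→2
  n2 'ec': a→19 e→3
  n3 'ece': c→4
  n4 'ecec': ·  ←P0
  n5 'a': e→6
  n6 'ae': d→7
  n7 'aed': c→8
  n8 'aedc': a→9
  n9 'aedca': ·  ←P1
  n10 'd': b→12 d→11
  n11 'dd': ·  ←P2
  n12 'db': c→13
  n13 'dbc': e→14
  n14 'dbce': e→15
  n15 'dbcee': ·  ←P3
  n16 'b': a→17
  n17 'ba': c→18
  n18 'bac': ·  ←P4
  n19 'eca': ·  ←P5
  n20 'c': a→21
  n21 'ca': ·  ←P6

Failure links (BFS by depth):
  n1('e'): parent n0 fail=0; on 'e' 0 → fail=0;  out ∅∪∅=∅
  n5('a'): parent n0 fail=0; on 'a' 0 → fail=0;  out ∅∪∅=∅
  n10('d'): parent n0 fail=0; on 'd' 0 → fail=0;  out ∅∪∅=∅
  n16('b'): parent n0 fail=0; on 'b' 0 → fail=0;  out ∅∪∅=∅
  n20('c'): parent n0 fail=0; on 'c' 0 → fail=0;  out ∅∪∅=∅
  n2('ec'): parent n1 fail=0; on 'c' 0 → fail=20;  out ∅∪∅=∅
  n6('ae'): parent n5 fail=0; on 'e' 0 → fail=1;  out ∅∪∅=∅
  n11('dd'): parent n10 fail=0; on 'd' 0 → fail=10;  out {2}∪∅={2}
  n12('db'): parent n10 fail=0; on 'b' 0 → fail=16;  out ∅∪∅=∅
  n17('ba'): parent n16 fail=0; on 'a' 0 → fail=5;  out ∅∪∅=∅
  n21('ca'): parent n20 fail=0; on 'a' 0 → fail=5;  out {6}∪∅={6}
  n3('ece'): parent n2 fail=20; on 'e' 20→0 → fail=1;  out ∅∪∅=∅
  n7('aed'): parent n6 fail=1; on 'd' 1→0 → fail=10;  out ∅∪∅=∅
  n13('dbc'): parent n12 fail=16; on 'c' 16→0 → fail=20;  out ∅∪∅=∅
  n18('bac'): parent n17 fail=5; on 'c' 5→0 → fail=20;  out {4}∪∅={4}
  n19('eca'): parent n2 fail=20; on 'a' 20 → fail=21;  out {5}∪{6}={5,6}
  n4('ecec'): parent n3 fail=1; on 'c' 1 → fail=2;  out {0}∪∅={0}
  n8('aedc'): parent n7 fail=10; on 'c' 10→0 → fail=20;  out ∅∪∅=∅
  n14('dbce'): parent n13 fail=20; on 'e' 20→0 → fail=1;  out ∅∪∅=∅
  n9('aedca'): parent n8 fail=20; on 'a' 20 → fail=21;  out {1}∪{6}={1,6}
  n15('dbcee'): parent n14 fail=1; on 'e' 1→0 → fail=1;  out {3}∪∅={3}

Run:
[0] read 'd'  n0⇒n10
[1] read 'b'  n10⇒n12
[2] read 'a'  n12⇒n17 (fail-walked)
[3] read 'c'  n17⇒n18  → match P4@[1:3]
[4] read 'c'  n18⇒n20 (fail-walked)
[5] read 'e'  n20⇒n1 (fail-walked)
[6] read 'a'  n1⇒n5 (fail-walked)
[7] read 'b'  n5⇒n16 (fail-walked)
[8] read 'a'  n16⇒n17
[9] read 'd'  n17⇒n10 (fail-walked)
[10] read 'b'  n10⇒n12
[11] read 'c'  n12⇒n13
[12] read 'e'  n13⇒n14
[13] read 'e'  n14⇒n15  → match P3@[9:13]
[14] read 'c'  n15⇒n2 (fail-walked)
[15] read 'a'  n2⇒n19  → match P5@[13:15],P6@[14:15]
[16] read 'a'  n19⇒n5 (fail-walked)
[17] read 'a'  n5⇒n5 (fail-walked)
[18] read 'b'  n5⇒n16 (fail-walked)
[19] read 'd'  n16⇒n10 (fail-walked)
[20] read 'd'  n10⇒n11  → match P2@[19:20]
[21] read 'd'  n11⇒n11 (fail-walked)  → match P2@[20:21]
[22] read 'b'  n11⇒n12 (fail-walked)
[23] read 'a'  n12⇒n17 (fail-walked)
[24] read 'c'  n17⇒n18  → match P4@[22:24]
[25] read 'b'  n18⇒n16 (fail-walked)
[26] read 'd'  n16⇒n10 (fail-walked)
[27] read 'd'  n10⇒n11  → match P2@[26:27]
[28] read 'e'  n11⇒n1 (fail-walked)
[29] read 'c'  n1⇒n2
[30] read 'a'  n2⇒n19  → match P5@[28:30],P6@[29:30]
[31] read 'd'  n19⇒n10 (fail-walked)
[32] read 'b'  n10⇒n12

All matches (sorted): [[3,4],[13,3],[15,5],[15,6],[20,2],[21,2],[24,4],[27,2],[30,5],[30,6]]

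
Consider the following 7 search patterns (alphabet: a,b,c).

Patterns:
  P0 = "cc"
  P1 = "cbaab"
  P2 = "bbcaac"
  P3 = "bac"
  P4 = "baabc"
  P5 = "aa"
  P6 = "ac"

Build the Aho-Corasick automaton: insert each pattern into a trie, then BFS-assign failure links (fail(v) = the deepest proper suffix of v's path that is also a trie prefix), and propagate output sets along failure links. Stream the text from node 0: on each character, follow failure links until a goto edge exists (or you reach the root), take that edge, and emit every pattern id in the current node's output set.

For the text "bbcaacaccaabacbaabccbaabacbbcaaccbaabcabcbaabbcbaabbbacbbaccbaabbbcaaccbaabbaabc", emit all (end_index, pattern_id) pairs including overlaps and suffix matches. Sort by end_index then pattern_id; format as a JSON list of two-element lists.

Construct AC machine:
Trie nodes:
  n0 'ε': a→18 b→7 c→1
  n1 'c': b→3 c→2
  n2 'cc': ·  ←P0
  n3 'cb': a→4
  n4 'cba': a→5
  n5 'cbaa': b→6
  n6 'cbaab': ·  ←P1
  n7 'b': a→13 b→8
  n8 'bb': c→9
  n9 'bbc': a→10
  n10 'bbca': a→11
  n11 'bbcaa': c→12
  n12 'bbcaac': ·  ←P2
  n13 'ba': a→15 c→14
  n14 'bac': ·  ←P3
  n15 'baa': b→16
  n16 'baab': c→17
  n17 'baabc': ·  ←P4
  n18 'a': a→19 c→20
  n19 'aa': ·  ←P5
  n20 'ac': ·  ←P6

BFS fail/out derivation:
  fail(1) 'c': from fail(0)=0 chase 'c': 0 ⇒ 0;  out=∅∪out(0)=∅
  fail(7) 'b': from fail(0)=0 chase 'b': 0 ⇒ 0;  out=∅∪out(0)=∅
  fail(18) 'a': from fail(0)=0 chase 'a': 0 ⇒ 0;  out=∅∪out(0)=∅
  fail(2) 'cc': from fail(1)=0 chase 'c': 0 ⇒ 1;  out={0}∪out(1)={0}
  fail(3) 'cb': from fail(1)=0 chase 'b': 0 ⇒ 7;  out=∅∪out(7)=∅
  fail(8) 'bb': from fail(7)=0 chase 'b': 0 ⇒ 7;  out=∅∪out(7)=∅
  fail(13) 'ba': from fail(7)=0 chase 'a': 0 ⇒ 18;  out=∅∪out(18)=∅
  fail(19) 'aa': from fail(18)=0 chase 'a': 0 ⇒ 18;  out={5}∪out(18)={5}
  fail(20) 'ac': from fail(18)=0 chase 'c': 0 ⇒ 1;  out={6}∪out(1)={6}
  fail(4) 'cba': from fail(3)=7 chase 'a': 7 ⇒ 13;  out=∅∪out(13)=∅
  fail(9) 'bbc': from fail(8)=7 chase 'c': 7→0 ⇒ 1;  out=∅∪out(1)=∅
  fail(14) 'bac': from fail(13)=18 chase 'c': 18 ⇒ 20;  out={3}∪out(20)={3,6}
  fail(15) 'baa': from fail(13)=18 chase 'a': 18 ⇒ 19;  out=∅∪out(19)={5}
  fail(5) 'cbaa': from fail(4)=13 chase 'a': 13 ⇒ 15;  out=∅∪out(15)={5}
  fail(10) 'bbca': from fail(9)=1 chase 'a': 1→0 ⇒ 18;  out=∅∪out(18)=∅
  fail(16) 'baab': from fail(15)=19 chase 'b': 19→18→0 ⇒ 7;  out=∅∪out(7)=∅
  fail(6) 'cbaab': from fail(5)=15 chase 'b': 15 ⇒ 16;  out={1}∪out(16)={1}
  fail(11) 'bbcaa': from fail(10)=18 chase 'a': 18 ⇒ 19;  out=∅∪out(19)={5}
  fail(17) 'baabc': from fail(16)=7 chase 'c': 7→0 ⇒ 1;  out={4}∪out(1)={4}
  fail(12) 'bbcaac': from fail(11)=19 chase 'c': 19→18 ⇒ 20;  out={2}∪out(20)={2,6}

Text stream:
pos 0 'b': at 7
pos 1 'b': at 8
pos 2 'c': at 9
pos 3 'a': at 10
pos 4 'a': at 11  → match P5@[3:4]
pos 5 'c': at 12  → match P2@[0:5],P6@[4:5]
pos 6 'a': at 18 ·f
pos 7 'c': at 20  → match P6@[6:7]
pos 8 'c': at 2 ·f  → match P0@[7:8]
pos 9 'a': at 18 ·f
pos 10 'a': at 19  → match P5@[9:10]
pos 11 'b': at 7 ·f
pos 12 'a': at 13
pos 13 'c': at 14  → match P3@[11:13],P6@[12:13]
pos 14 'b': at 3 ·f
pos 15 'a': at 4
pos 16 'a': at 5  → match P5@[15:16]
pos 17 'b': at 6  → match P1@[13:17]
pos 18 'c': at 17 ·f  → match P4@[14:18]
pos 19 'c': at 2 ·f  → match P0@[18:19]
pos 20 'b': at 3 ·f
pos 21 'a': at 4
pos 22 'a': at 5  → match P5@[21:22]
pos 23 'b': at 6  → match P1@[19:23]
pos 24 'a': at 13 ·f
pos 25 'c': at 14  → match P3@[23:25],P6@[24:25]
pos 26 'b': at 3 ·f
pos 27 'b': at 8 ·f
pos 28 'c': at 9
pos 29 'a': at 10
pos 30 'a': at 11  → match P5@[29:30]
pos 31 'c': at 12  → match P2@[26:31],P6@[30:31]
pos 32 'c': at 2 ·f  → match P0@[31:32]
pos 33 'b': at 3 ·f
pos 34 'a': at 4
pos 35 'a': at 5  → match P5@[34:35]
pos 36 'b': at 6  → match P1@[32:36]
pos 37 'c': at 17 ·f  → match P4@[33:37]
pos 38 'a': at 18 ·f
pos 39 'b': at 7 ·f
pos 40 'c': at 1 ·f
pos 41 'b': at 3
pos 42 'a': at 4
pos 43 'a': at 5  → match P5@[42:43]
pos 44 'b': at 6  → match P1@[40:44]
pos 45 'b': at 8 ·f
pos 46 'c': at 9
pos 47 'b': at 3 ·f
pos 48 'a': at 4
pos 49 'a': at 5  → match P5@[48:49]
pos 50 'b': at 6  → match P1@[46:50]
pos 51 'b': at 8 ·f
pos 52 'b': at 8 ·f
pos 53 'a': at 13 ·f
pos 54 'c': at 14  → match P3@[52:54],P6@[53:54]
pos 55 'b': at 3 ·f
pos 56 'b': at 8 ·f
pos 57 'a': at 13 ·f
pos 58 'c': at 14  → match P3@[56:58],P6@[57:58]
pos 59 'c': at 2 ·f  → match P0@[58:59]
pos 60 'b': at 3 ·f
pos 61 'a': at 4
pos 62 'a': at 5  → match P5@[61:62]
pos 63 'b': at 6  → match P1@[59:63]
pos 64 'b': at 8 ·f
pos 65 'b': at 8 ·f
pos 66 'c': at 9
pos 67 'a': at 10
pos 68 'a': at 11  → match P5@[67:68]
pos 69 'c': at 12  → match P2@[64:69],P6@[68:69]
pos 70 'c': at 2 ·f  → match P0@[69:70]
pos 71 'b': at 3 ·f
pos 72 'a': at 4
pos 73 'a': at 5  → match P5@[72:73]
pos 74 'b': at 6  → match P1@[70:74]
pos 75 'b': at 8 ·f
pos 76 'a': at 13 ·f
pos 77 'a': at 15  → match P5@[76:77]
pos 78 'b': at 16
pos 79 'c': at 17  → match P4@[75:79]

Result: [[4,5],[5,2],[5,6],[7,6],[8,0],[10,5],[13,3],[13,6],[16,5],[17,1],[18,4],[19,0],[22,5],[23,1],[25,3],[25,6],[30,5],[31,2],[31,6],[32,0],[35,5],[36,1],[37,4],[43,5],[44,1],[49,5],[50,1],[54,3],[54,6],[58,3],[58,6],[59,0],[62,5],[63,1],[68,5],[69,2],[69,6],[70,0],[73,5],[74,1],[77,5],[79,4]]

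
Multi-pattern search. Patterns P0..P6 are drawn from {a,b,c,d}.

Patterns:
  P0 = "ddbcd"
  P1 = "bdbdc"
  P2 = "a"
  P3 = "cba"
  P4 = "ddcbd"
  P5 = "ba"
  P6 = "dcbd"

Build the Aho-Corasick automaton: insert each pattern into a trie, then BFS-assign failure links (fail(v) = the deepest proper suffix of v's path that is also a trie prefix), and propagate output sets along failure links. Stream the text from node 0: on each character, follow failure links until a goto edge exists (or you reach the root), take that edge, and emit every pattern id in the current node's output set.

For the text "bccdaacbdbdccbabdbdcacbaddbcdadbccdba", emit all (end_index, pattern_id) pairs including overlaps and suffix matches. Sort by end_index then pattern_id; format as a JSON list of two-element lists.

Construct AC machine:
Trie nodes:
  0='ε' goto a→11 b→6 c→12 d→1
  1='d' goto c→19 d→2
  2='dd' goto b→3 c→15
  3='ddb' goto c→4
  4='ddbc' goto d→5
  5='ddbcd' goto ·  ←P0
  6='b' goto a→18 d→7
  7='bd' goto b→8
  8='bdb' goto d→9
  9='bdbd' goto c→10
  10='bdbdc' goto ·  ←P1
  11='a' goto ·  ←P2
  12='c' goto b→13
  13='cb' goto a→14
  14='cba' goto ·  ←P3
  15='ddc' goto b→16
  16='ddcb' goto d→17
  17='ddcbd' goto ·  ←P4
  18='ba' goto ·  ←P5
  19='dc' goto b→20
  20='dcb' goto d→21
  21='dcbd' goto ·  ←P6

Failure links (BFS by depth):
  n1('d'): parent n0 fail=0; on 'd' 0 → fail=0;  out ∅∪∅=∅
  n6('b'): parent n0 fail=0; on 'b' 0 → fail=0;  out ∅∪∅=∅
  n11('a'): parent n0 fail=0; on 'a' 0 → fail=0;  out {2}∪∅={2}
  n12('c'): parent n0 fail=0; on 'c' 0 → fail=0;  out ∅∪∅=∅
  n2('dd'): parent n1 fail=0; on 'd' 0 → fail=1;  out ∅∪∅=∅
  n7('bd'): parent n6 fail=0; on 'd' 0 → fail=1;  out ∅∪∅=∅
  n13('cb'): parent n12 fail=0; on 'b' 0 → fail=6;  out ∅∪∅=∅
  n18('ba'): parent n6 fail=0; on 'a' 0 → fail=11;  out {5}∪{2}={2,5}
  n19('dc'): parent n1 fail=0; on 'c' 0 → fail=12;  out ∅∪∅=∅
  n3('ddb'): parent n2 fail=1; on 'b' 1→0 → fail=6;  out ∅∪∅=∅
  n8('bdb'): parent n7 fail=1; on 'b' 1→0 → fail=6;  out ∅∪∅=∅
  n14('cba'): parent n13 fail=6; on 'a' 6 → fail=18;  out {3}∪{2,5}={2,3,5}
  n15('ddc'): parent n2 fail=1; on 'c' 1 → fail=19;  out ∅∪∅=∅
  n20('dcb'): parent n19 fail=12; on 'b' 12 → fail=13;  out ∅∪∅=∅
  n4('ddbc'): parent n3 fail=6; on 'c' 6→0 → fail=12;  out ∅∪∅=∅
  n9('bdbd'): parent n8 fail=6; on 'd' 6 → fail=7;  out ∅∪∅=∅
  n16('ddcb'): parent n15 fail=19; on 'b' 19 → fail=20;  out ∅∪∅=∅
  n21('dcbd'): parent n20 fail=13; on 'd' 13→6 → fail=7;  out {6}∪∅={6}
  n5('ddbcd'): parent n4 fail=12; on 'd' 12→0 → fail=1;  out {0}∪∅={0}
  n10('bdbdc'): parent n9 fail=7; on 'c' 7→1 → fail=19;  out {1}∪∅={1}
  n17('ddcbd'): parent n16 fail=20; on 'd' 20 → fail=21;  out {4}∪{6}={4,6}

Text stream:
[0] read 'b'  n0⇒n6
[1] read 'c'  n6⇒n12 ·f
[2] read 'c'  n12⇒n12 ·f
[3] read 'd'  n12⇒n1 ·f
[4] read 'a'  n1⇒n11 ·f  ** P2@[4:4]
[5] read 'a'  n11⇒n11 ·f  ** P2@[5:5]
[6] read 'c'  n11⇒n12 ·f
[7] read 'b'  n12⇒n13
[8] read 'd'  n13⇒n7 ·f
[9] read 'b'  n7⇒n8
[10] read 'd'  n8⇒n9
[11] read 'c'  n9⇒n10  ** P1@[7:11]
[12] read 'c'  n10⇒n12 ·f
[13] read 'b'  n12⇒n13
[14] read 'a'  n13⇒n14  ** P2@[14:14],P3@[12:14],P5@[13:14]
[15] read 'b'  n14⇒n6 ·f
[16] read 'd'  n6⇒n7
[17] read 'b'  n7⇒n8
[18] read 'd'  n8⇒n9
[19] read 'c'  n9⇒n10  ** P1@[15:19]
[20] read 'a'  n10⇒n11 ·f  ** P2@[20:20]
[21] read 'c'  n11⇒n12 ·f
[22] read 'b'  n12⇒n13
[23] read 'a'  n13⇒n14  ** P2@[23:23],P3@[21:23],P5@[22:23]
[24] read 'd'  n14⇒n1 ·f
[25] read 'd'  n1⇒n2
[26] read 'b'  n2⇒n3
[27] read 'c'  n3⇒n4
[28] read 'd'  n4⇒n5  ** P0@[24:28]
[29] read 'a'  n5⇒n11 ·f  ** P2@[29:29]
[30] read 'd'  n11⇒n1 ·f
[31] read 'b'  n1⇒n6 ·f
[32] read 'c'  n6⇒n12 ·f
[33] read 'c'  n12⇒n12 ·f
[34] read 'd'  n12⇒n1 ·f
[35] read 'b'  n1⇒n6 ·f
[36] read 'a'  n6⇒n18  ** P2@[36:36],P5@[35:36]

Result: [[4,2],[5,2],[11,1],[14,2],[14,3],[14,5],[19,1],[20,2],[23,2],[23,3],[23,5],[28,0],[29,2],[36,2],[36,5]]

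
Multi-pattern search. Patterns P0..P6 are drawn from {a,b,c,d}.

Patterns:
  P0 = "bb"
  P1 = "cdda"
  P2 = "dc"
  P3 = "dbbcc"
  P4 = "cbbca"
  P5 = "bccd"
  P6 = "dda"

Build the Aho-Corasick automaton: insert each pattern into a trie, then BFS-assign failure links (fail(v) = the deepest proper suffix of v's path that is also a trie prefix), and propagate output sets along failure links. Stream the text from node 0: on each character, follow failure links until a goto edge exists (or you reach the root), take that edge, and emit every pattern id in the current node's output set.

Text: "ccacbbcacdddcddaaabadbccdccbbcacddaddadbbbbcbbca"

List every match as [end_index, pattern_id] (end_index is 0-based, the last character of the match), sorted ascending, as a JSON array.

Build automaton:
Trie nodes:
  n0 'ε': b→1 c→3 d→7
  n1 'b': b→2 c→17
  n2 'bb': ·  ←P0
  n3 'c': b→13 d→4
  n4 'cd': d→5
  n5 'cdd': a→6
  n6 'cdda': ·  ←P1
  n7 'd': b→9 c→8 d→20
  n8 'dc': ·  ←P2
  n9 'db': b→10
  n10 'dbb': c→11
  n11 'dbbc': c→12
  n12 'dbbcc': ·  ←P3
  n13 'cb': b→14
  n14 'cbb': c→15
  n15 'cbbc': a→16
  n16 'cbbca': ·  ←P4
  n17 'bc': c→18
  n18 'bcc': d→19
  n19 'bccd': ·  ←P5
  n20 'dd': a→21
  n21 'dda': ·  ←P6

BFS fail/out derivation:
  fail(1) 'b': from fail(0)=0 chase 'b': 0 ⇒ 0;  out=∅∪out(0)=∅
  fail(3) 'c': from fail(0)=0 chase 'c': 0 ⇒ 0;  out=∅∪out(0)=∅
  fail(7) 'd': from fail(0)=0 chase 'd': 0 ⇒ 0;  out=∅∪out(0)=∅
  fail(2) 'bb': from fail(1)=0 chase 'b': 0 ⇒ 1;  out={0}∪out(1)={0}
  fail(4) 'cd': from fail(3)=0 chase 'd': 0 ⇒ 7;  out=∅∪out(7)=∅
  fail(8) 'dc': from fail(7)=0 chase 'c': 0 ⇒ 3;  out={2}∪out(3)={2}
  fail(9) 'db': from fail(7)=0 chase 'b': 0 ⇒ 1;  out=∅∪out(1)=∅
  fail(13) 'cb': from fail(3)=0 chase 'b': 0 ⇒ 1;  out=∅∪out(1)=∅
  fail(17) 'bc': from fail(1)=0 chase 'c': 0 ⇒ 3;  out=∅∪out(3)=∅
  fail(20) 'dd': from fail(7)=0 chase 'd': 0 ⇒ 7;  out=∅∪out(7)=∅
  fail(5) 'cdd': from fail(4)=7 chase 'd': 7 ⇒ 20;  out=∅∪out(20)=∅
  fail(10) 'dbb': from fail(9)=1 chase 'b': 1 ⇒ 2;  out=∅∪out(2)={0}
  fail(14) 'cbb': from fail(13)=1 chase 'b': 1 ⇒ 2;  out=∅∪out(2)={0}
  fail(18) 'bcc': from fail(17)=3 chase 'c': 3→0 ⇒ 3;  out=∅∪out(3)=∅
  fail(21) 'dda': from fail(20)=7 chase 'a': 7→0 ⇒ 0;  out={6}∪out(0)={6}
  fail(6) 'cdda': from fail(5)=20 chase 'a': 20 ⇒ 21;  out={1}∪out(21)={1,6}
  fail(11) 'dbbc': from fail(10)=2 chase 'c': 2→1 ⇒ 17;  out=∅∪out(17)=∅
  fail(15) 'cbbc': from fail(14)=2 chase 'c': 2→1 ⇒ 17;  out=∅∪out(17)=∅
  fail(19) 'bccd': from fail(18)=3 chase 'd': 3 ⇒ 4;  out={5}∪out(4)={5}
  fail(12) 'dbbcc': from fail(11)=17 chase 'c': 17 ⇒ 18;  out={3}∪out(18)={3}
  fail(16) 'cbbca': from fail(15)=17 chase 'a': 17→3→0 ⇒ 0;  out={4}∪out(0)={4}

Run:
i=0 'c': node 0→3
i=1 'c': node 3→3 ·f
i=2 'a': node 3→0 ·f
i=3 'c': node 0→3
i=4 'b': node 3→13
i=5 'b': node 13→14  ** P0@[4:5]
i=6 'c': node 14→15
i=7 'a': node 15→16  ** P4@[3:7]
i=8 'c': node 16→3 ·f
i=9 'd': node 3→4
i=10 'd': node 4→5
i=11 'd': node 5→20 ·f
i=12 'c': node 20→8 ·f  ** P2@[11:12]
i=13 'd': node 8→4 ·f
i=14 'd': node 4→5
i=15 'a': node 5→6  ** P1@[12:15],P6@[13:15]
i=16 'a': node 6→0 ·f
i=17 'a': node 0→0
i=18 'b': node 0→1
i=19 'a': node 1→0 ·f
i=20 'd': node 0→7
i=21 'b': node 7→9
i=22 'c': node 9→17 ·f
i=23 'c': node 17→18
i=24 'd': node 18→19  ** P5@[21:24]
i=25 'c': node 19→8 ·f  ** P2@[24:25]
i=26 'c': node 8→3 ·f
i=27 'b': node 3→13
i=28 'b': node 13→14  ** P0@[27:28]
i=29 'c': node 14→15
i=30 'a': node 15→16  ** P4@[26:30]
i=31 'c': node 16→3 ·f
i=32 'd': node 3→4
i=33 'd': node 4→5
i=34 'a': node 5→6  ** P1@[31:34],P6@[32:34]
i=35 'd': node 6→7 ·f
i=36 'd': node 7→20
i=37 'a': node 20→21  ** P6@[35:37]
i=38 'd': node 21→7 ·f
i=39 'b': node 7→9
i=40 'b': node 9→10  ** P0@[39:40]
i=41 'b': node 10→2 ·f  ** P0@[40:41]
i=42 'b': node 2→2 ·f  ** P0@[41:42]
i=43 'c': node 2→17 ·f
i=44 'b': node 17→13 ·f
i=45 'b': node 13→14  ** P0@[44:45]
i=46 'c': node 14→15
i=47 'a': node 15→16  ** P4@[43:47]

All matches (sorted): [[5,0],[7,4],[12,2],[15,1],[15,6],[24,5],[25,2],[28,0],[30,4],[34,1],[34,6],[37,6],[40,0],[41,0],[42,0],[45,0],[47,4]]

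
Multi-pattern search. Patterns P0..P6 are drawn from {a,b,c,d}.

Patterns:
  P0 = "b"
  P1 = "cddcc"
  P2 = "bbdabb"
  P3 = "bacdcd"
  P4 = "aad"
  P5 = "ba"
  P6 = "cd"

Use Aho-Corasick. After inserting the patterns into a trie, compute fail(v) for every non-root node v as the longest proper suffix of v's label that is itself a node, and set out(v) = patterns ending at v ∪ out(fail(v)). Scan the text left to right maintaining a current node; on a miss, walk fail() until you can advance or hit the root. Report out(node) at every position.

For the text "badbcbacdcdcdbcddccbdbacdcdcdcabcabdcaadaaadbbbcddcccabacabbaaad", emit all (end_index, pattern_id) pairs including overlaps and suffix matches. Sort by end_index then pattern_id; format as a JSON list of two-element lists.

Build:
Trie nodes:
  n0 'ε': a→17 b→1 c→2
  n1 'b': a→12 b→7  ←P0
  n2 'c': d→3
  n3 'cd': d→4  ←P6
  n4 'cdd': c→5
  n5 'cddc': c→6
  n6 'cddcc': ·  ←P1
  n7 'bb': d→8
  n8 'bbd': a→9
  n9 'bbda': b→10
  n10 'bbdab': b→11
  n11 'bbdabb': ·  ←P2
  n12 'ba': c→13  ←P5
  n13 'bac': d→14
  n14 'bacd': c→15
  n15 'bacdc': d→16
  n16 'bacdcd': ·  ←P3
  n17 'a': a→18
  n18 'aa': d→19
  n19 'aad': ·  ←P4

Failure links (BFS by depth):
  fail(1) 'b': from fail(0)=0 chase 'b': 0 ⇒ 0;  out={0}∪out(0)={0}
  fail(2) 'c': from fail(0)=0 chase 'c': 0 ⇒ 0;  out=∅∪out(0)=∅
  fail(17) 'a': from fail(0)=0 chase 'a': 0 ⇒ 0;  out=∅∪out(0)=∅
  fail(3) 'cd': from fail(2)=0 chase 'd': 0 ⇒ 0;  out={6}∪out(0)={6}
  fail(7) 'bb': from fail(1)=0 chase 'b': 0 ⇒ 1;  out=∅∪out(1)={0}
  fail(12) 'ba': from fail(1)=0 chase 'a': 0 ⇒ 17;  out={5}∪out(17)={5}
  fail(18) 'aa': from fail(17)=0 chase 'a': 0 ⇒ 17;  out=∅∪out(17)=∅
  fail(4) 'cdd': from fail(3)=0 chase 'd': 0 ⇒ 0;  out=∅∪out(0)=∅
  fail(8) 'bbd': from fail(7)=1 chase 'd': 1→0 ⇒ 0;  out=∅∪out(0)=∅
  fail(13) 'bac': from fail(12)=17 chase 'c': 17→0 ⇒ 2;  out=∅∪out(2)=∅
  fail(19) 'aad': from fail(18)=17 chase 'd': 17→0 ⇒ 0;  out={4}∪out(0)={4}
  fail(5) 'cddc': from fail(4)=0 chase 'c': 0 ⇒ 2;  out=∅∪out(2)=∅
  fail(9) 'bbda': from fail(8)=0 chase 'a': 0 ⇒ 17;  out=∅∪out(17)=∅
  fail(14) 'bacd': from fail(13)=2 chase 'd': 2 ⇒ 3;  out=∅∪out(3)={6}
  fail(6) 'cddcc': from fail(5)=2 chase 'c': 2→0 ⇒ 2;  out={1}∪out(2)={1}
  fail(10) 'bbdab': from fail(9)=17 chase 'b': 17→0 ⇒ 1;  out=∅∪out(1)={0}
  fail(15) 'bacdc': from fail(14)=3 chase 'c': 3→0 ⇒ 2;  out=∅∪out(2)=∅
  fail(11) 'bbdabb': from fail(10)=1 chase 'b': 1 ⇒ 7;  out={2}∪out(7)={0,2}
  fail(16) 'bacdcd': from fail(15)=2 chase 'd': 2 ⇒ 3;  out={3}∪out(3)={3,6}

Run:
i=0 'b': node 0→1  ** P0@[0:0]
i=1 'a': node 1→12  ** P5@[0:1]
i=2 'd': node 12→0 (fail-walked)
i=3 'b': node 0→1  ** P0@[3:3]
i=4 'c': node 1→2 (fail-walked)
i=5 'b': node 2→1 (fail-walked)  ** P0@[5:5]
i=6 'a': node 1→12  ** P5@[5:6]
i=7 'c': node 12→13
i=8 'd': node 13→14  ** P6@[7:8]
i=9 'c': node 14→15
i=10 'd': node 15→16  ** P3@[5:10],P6@[9:10]
i=11 'c': node 16→2 (fail-walked)
i=12 'd': node 2→3  ** P6@[11:12]
i=13 'b': node 3→1 (fail-walked)  ** P0@[13:13]
i=14 'c': node 1→2 (fail-walked)
i=15 'd': node 2→3  ** P6@[14:15]
i=16 'd': node 3→4
i=17 'c': node 4→5
i=18 'c': node 5→6  ** P1@[14:18]
i=19 'b': node 6→1 (fail-walked)  ** P0@[19:19]
i=20 'd': node 1→0 (fail-walked)
i=21 'b': node 0→1  ** P0@[21:21]
i=22 'a': node 1→12  ** P5@[21:22]
i=23 'c': node 12→13
i=24 'd': node 13→14  ** P6@[23:24]
i=25 'c': node 14→15
i=26 'd': node 15→16  ** P3@[21:26],P6@[25:26]
i=27 'c': node 16→2 (fail-walked)
i=28 'd': node 2→3  ** P6@[27:28]
i=29 'c': node 3→2 (fail-walked)
i=30 'a': node 2→17 (fail-walked)
i=31 'b': node 17→1 (fail-walked)  ** P0@[31:31]
i=32 'c': node 1→2 (fail-walked)
i=33 'a': node 2→17 (fail-walked)
i=34 'b': node 17→1 (fail-walked)  ** P0@[34:34]
i=35 'd': node 1→0 (fail-walked)
i=36 'c': node 0→2
i=37 'a': node 2→17 (fail-walked)
i=38 'a': node 17→18
i=39 'd': node 18→19  ** P4@[37:39]
i=40 'a': node 19→17 (fail-walked)
i=41 'a': node 17→18
i=42 'a': node 18→18 (fail-walked)
i=43 'd': node 18→19  ** P4@[41:43]
i=44 'b': node 19→1 (fail-walked)  ** P0@[44:44]
i=45 'b': node 1→7  ** P0@[45:45]
i=46 'b': node 7→7 (fail-walked)  ** P0@[46:46]
i=47 'c': node 7→2 (fail-walked)
i=48 'd': node 2→3  ** P6@[47:48]
i=49 'd': node 3→4
i=50 'c': node 4→5
i=51 'c': node 5→6  ** P1@[47:51]
i=52 'c': node 6→2 (fail-walked)
i=53 'a': node 2→17 (fail-walked)
i=54 'b': node 17→1 (fail-walked)  ** P0@[54:54]
i=55 'a': node 1→12  ** P5@[54:55]
i=56 'c': node 12→13
i=57 'a': node 13→17 (fail-walked)
i=58 'b': node 17→1 (fail-walked)  ** P0@[58:58]
i=59 'b': node 1→7  ** P0@[59:59]
i=60 'a': node 7→12 (fail-walked)  ** P5@[59:60]
i=61 'a': node 12→18 (fail-walked)
i=62 'a': node 18→18 (fail-walked)
i=63 'd': node 18→19  ** P4@[61:63]

Result: [[0,0],[1,5],[3,0],[5,0],[6,5],[8,6],[10,3],[10,6],[12,6],[13,0],[15,6],[18,1],[19,0],[21,0],[22,5],[24,6],[26,3],[26,6],[28,6],[31,0],[34,0],[39,4],[43,4],[44,0],[45,0],[46,0],[48,6],[51,1],[54,0],[55,5],[58,0],[59,0],[60,5],[63,4]]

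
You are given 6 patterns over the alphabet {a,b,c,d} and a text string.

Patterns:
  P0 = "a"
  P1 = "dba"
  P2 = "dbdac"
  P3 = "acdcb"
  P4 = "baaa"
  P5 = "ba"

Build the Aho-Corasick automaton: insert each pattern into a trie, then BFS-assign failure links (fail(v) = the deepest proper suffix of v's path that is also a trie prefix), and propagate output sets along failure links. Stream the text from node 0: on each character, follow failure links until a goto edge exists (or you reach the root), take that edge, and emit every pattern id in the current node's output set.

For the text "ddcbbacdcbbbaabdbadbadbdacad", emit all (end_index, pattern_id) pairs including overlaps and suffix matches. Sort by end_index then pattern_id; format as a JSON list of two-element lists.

Build:
Trie (insert patterns):
  n0 'ε': a→1 b→12 d→2
  n1 'a': c→8  [P0 ends]
  n2 'd': b→3
  n3 'db': a→4 d→5
  n4 'dba': ·  [P1 ends]
  n5 'dbd': a→6
  n6 'dbda': c→7
  n7 'dbdac': ·  [P2 ends]
  n8 'ac': d→9
  n9 'acd': c→10
  n10 'acdc': b→11
  n11 'acdcb': ·  [P3 ends]
  n12 'b': a→13
  n13 'ba': a→14  [P5 ends]
  n14 'baa': a→15
  n15 'baaa': ·  [P4 ends]

BFS fail/out derivation:
  fail(1) 'a': from fail(0)=0 chase 'a': 0 ⇒ 0;  out={0}∪out(0)={0}
  fail(2) 'd': from fail(0)=0 chase 'd': 0 ⇒ 0;  out=∅∪out(0)=∅
  fail(12) 'b': from fail(0)=0 chase 'b': 0 ⇒ 0;  out=∅∪out(0)=∅
  fail(3) 'db': from fail(2)=0 chase 'b': 0 ⇒ 12;  out=∅∪out(12)=∅
  fail(8) 'ac': from fail(1)=0 chase 'c': 0 ⇒ 0;  out=∅∪out(0)=∅
  fail(13) 'ba': from fail(12)=0 chase 'a': 0 ⇒ 1;  out={5}∪out(1)={0,5}
  fail(4) 'dba': from fail(3)=12 chase 'a': 12 ⇒ 13;  out={1}∪out(13)={0,1,5}
  fail(5) 'dbd': from fail(3)=12 chase 'd': 12→0 ⇒ 2;  out=∅∪out(2)=∅
  fail(9) 'acd': from fail(8)=0 chase 'd': 0 ⇒ 2;  out=∅∪out(2)=∅
  fail(14) 'baa': from fail(13)=1 chase 'a': 1→0 ⇒ 1;  out=∅∪out(1)={0}
  fail(6) 'dbda': from fail(5)=2 chase 'a': 2→0 ⇒ 1;  out=∅∪out(1)={0}
  fail(10) 'acdc': from fail(9)=2 chase 'c': 2→0 ⇒ 0;  out=∅∪out(0)=∅
  fail(15) 'baaa': from fail(14)=1 chase 'a': 1→0 ⇒ 1;  out={4}∪out(1)={0,4}
  fail(7) 'dbdac': from fail(6)=1 chase 'c': 1 ⇒ 8;  out={2}∪out(8)={2}
  fail(11) 'acdcb': from fail(10)=0 chase 'b': 0 ⇒ 12;  out={3}∪out(12)={3}

Run:
[0] read 'd'  n0⇒n2
[1] read 'd'  n2⇒n2 (fail-walked)
[2] read 'c'  n2⇒n0 (fail-walked)
[3] read 'b'  n0⇒n12
[4] read 'b'  n12⇒n12 (fail-walked)
[5] read 'a'  n12⇒n13  → match P0@[5:5],P5@[4:5]
[6] read 'c'  n13⇒n8 (fail-walked)
[7] read 'd'  n8⇒n9
[8] read 'c'  n9⇒n10
[9] read 'b'  n10⇒n11  → match P3@[5:9]
[10] read 'b'  n11⇒n12 (fail-walked)
[11] read 'b'  n12⇒n12 (fail-walked)
[12] read 'a'  n12⇒n13  → match P0@[12:12],P5@[11:12]
[13] read 'a'  n13⇒n14  → match P0@[13:13]
[14] read 'b'  n14⇒n12 (fail-walked)
[15] read 'd'  n12⇒n2 (fail-walked)
[16] read 'b'  n2⇒n3
[17] read 'a'  n3⇒n4  → match P0@[17:17],P1@[15:17],P5@[16:17]
[18] read 'd'  n4⇒n2 (fail-walked)
[19] read 'b'  n2⇒n3
[20] read 'a'  n3⇒n4  → match P0@[20:20],P1@[18:20],P5@[19:20]
[21] read 'd'  n4⇒n2 (fail-walked)
[22] read 'b'  n2⇒n3
[23] read 'd'  n3⇒n5
[24] read 'a'  n5⇒n6  → match P0@[24:24]
[25] read 'c'  n6⇒n7  → match P2@[21:25]
[26] read 'a'  n7⇒n1 (fail-walked)  → match P0@[26:26]
[27] read 'd'  n1⇒n2 (fail-walked)

Matches: [[5,0],[5,5],[9,3],[12,0],[12,5],[13,0],[17,0],[17,1],[17,5],[20,0],[20,1],[20,5],[24,0],[25,2],[26,0]]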